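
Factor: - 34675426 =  - 2^1*17337713^1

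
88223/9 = 88223/9 = 9802.56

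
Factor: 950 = 2^1*5^2*19^1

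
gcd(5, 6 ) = 1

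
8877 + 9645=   18522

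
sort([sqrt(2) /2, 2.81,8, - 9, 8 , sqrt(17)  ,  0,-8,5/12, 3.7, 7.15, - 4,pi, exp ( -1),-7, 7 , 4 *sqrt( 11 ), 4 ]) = [-9,-8, - 7, - 4,0, exp( - 1), 5/12,sqrt( 2)/2, 2.81, pi,3.7,4, sqrt( 17 ),  7, 7.15,8,  8,4 * sqrt( 11 ) ]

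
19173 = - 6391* ( - 3) 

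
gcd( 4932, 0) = 4932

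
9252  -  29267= - 20015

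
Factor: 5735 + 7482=13217^1  =  13217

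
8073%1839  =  717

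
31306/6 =15653/3 = 5217.67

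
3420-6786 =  - 3366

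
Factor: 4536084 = 2^2*3^1*7^1 * 54001^1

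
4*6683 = 26732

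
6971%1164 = 1151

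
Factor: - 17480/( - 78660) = 2^1*3^( - 2) =2/9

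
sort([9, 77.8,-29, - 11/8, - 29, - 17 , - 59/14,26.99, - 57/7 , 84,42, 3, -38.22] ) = [ - 38.22 , - 29, - 29, - 17 , - 57/7 , - 59/14, - 11/8,3,9 , 26.99,42,77.8, 84 ] 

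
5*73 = 365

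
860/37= 23+ 9/37= 23.24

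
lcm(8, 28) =56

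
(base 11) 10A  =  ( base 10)131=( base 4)2003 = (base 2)10000011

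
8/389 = 8/389= 0.02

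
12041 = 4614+7427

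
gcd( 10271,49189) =1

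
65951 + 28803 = 94754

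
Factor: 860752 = 2^4*23^1*2339^1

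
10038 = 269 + 9769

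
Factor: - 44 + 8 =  - 36 = - 2^2*3^2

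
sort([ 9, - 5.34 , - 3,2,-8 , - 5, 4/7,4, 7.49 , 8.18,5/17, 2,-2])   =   [-8,-5.34, - 5, - 3 ,-2,5/17,4/7,2,2, 4,7.49,8.18,9 ] 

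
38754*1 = 38754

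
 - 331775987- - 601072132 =269296145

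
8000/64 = 125 = 125.00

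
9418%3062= 232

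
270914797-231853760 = 39061037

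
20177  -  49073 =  - 28896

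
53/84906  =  1/1602 = 0.00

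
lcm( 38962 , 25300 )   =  1948100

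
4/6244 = 1/1561 = 0.00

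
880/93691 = 880/93691= 0.01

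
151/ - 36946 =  - 1 + 36795/36946 = -  0.00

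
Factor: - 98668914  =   - 2^1*3^1*743^1 * 22133^1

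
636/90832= 159/22708 = 0.01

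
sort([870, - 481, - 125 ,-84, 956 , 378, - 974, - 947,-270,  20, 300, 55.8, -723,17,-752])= [ - 974, - 947, - 752, - 723  ,-481, - 270,-125, - 84, 17, 20, 55.8, 300,378, 870 , 956] 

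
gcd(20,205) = 5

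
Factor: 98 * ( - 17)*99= - 2^1*3^2*7^2* 11^1*17^1 = - 164934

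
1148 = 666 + 482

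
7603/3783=2  +  37/3783=2.01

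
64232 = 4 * 16058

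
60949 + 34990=95939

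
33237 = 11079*3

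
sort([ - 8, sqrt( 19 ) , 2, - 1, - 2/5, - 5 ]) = [-8  , -5,-1 ,  -  2/5,2,  sqrt( 19 ) ] 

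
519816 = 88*5907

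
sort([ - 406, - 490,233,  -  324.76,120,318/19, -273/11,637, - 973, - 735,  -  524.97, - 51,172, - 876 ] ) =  [-973, - 876, - 735, - 524.97, - 490, - 406, - 324.76 ,-51,-273/11, 318/19 , 120,172,233, 637]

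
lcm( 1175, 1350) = 63450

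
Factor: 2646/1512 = 2^( - 2 ) * 7^1 = 7/4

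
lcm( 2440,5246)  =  104920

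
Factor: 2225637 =3^6*43^1  *  71^1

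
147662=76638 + 71024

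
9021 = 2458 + 6563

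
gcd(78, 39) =39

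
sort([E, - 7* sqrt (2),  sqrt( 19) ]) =[ - 7*sqrt(2),E, sqrt( 19)] 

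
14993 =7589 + 7404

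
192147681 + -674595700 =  - 482448019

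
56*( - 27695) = - 1550920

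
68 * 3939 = 267852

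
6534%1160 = 734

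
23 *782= 17986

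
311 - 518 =  -  207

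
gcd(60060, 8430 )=30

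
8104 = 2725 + 5379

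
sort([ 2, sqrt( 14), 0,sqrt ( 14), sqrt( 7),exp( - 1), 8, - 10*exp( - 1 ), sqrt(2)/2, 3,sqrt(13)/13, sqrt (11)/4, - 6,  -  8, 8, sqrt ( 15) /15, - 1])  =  [ - 8, - 6, - 10*exp(- 1), - 1, 0, sqrt( 15)/15, sqrt( 13)/13,exp( - 1), sqrt ( 2) /2,sqrt( 11) /4, 2, sqrt( 7), 3, sqrt(14), sqrt(14), 8,8]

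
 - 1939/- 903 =277/129= 2.15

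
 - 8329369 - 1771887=-10101256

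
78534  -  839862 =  - 761328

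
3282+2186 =5468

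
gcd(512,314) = 2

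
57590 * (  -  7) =  -  403130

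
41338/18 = 20669/9 = 2296.56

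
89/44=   2 +1/44  =  2.02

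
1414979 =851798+563181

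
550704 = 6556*84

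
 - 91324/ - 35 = 91324/35 =2609.26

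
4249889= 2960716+1289173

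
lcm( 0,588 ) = 0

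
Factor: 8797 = 19^1*463^1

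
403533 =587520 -183987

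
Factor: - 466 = - 2^1 * 233^1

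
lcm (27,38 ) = 1026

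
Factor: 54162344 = 2^3*103^1*65731^1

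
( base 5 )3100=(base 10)400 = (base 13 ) 24a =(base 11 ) 334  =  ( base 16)190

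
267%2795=267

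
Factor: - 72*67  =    -  2^3*3^2*67^1 = - 4824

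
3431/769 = 4 + 355/769 = 4.46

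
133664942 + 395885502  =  529550444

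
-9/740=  - 9/740 = - 0.01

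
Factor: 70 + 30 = 100=2^2*5^2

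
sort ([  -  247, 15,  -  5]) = [ - 247 , - 5, 15 ]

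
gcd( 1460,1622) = 2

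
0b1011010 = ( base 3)10100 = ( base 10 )90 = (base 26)3C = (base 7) 156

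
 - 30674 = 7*( - 4382 )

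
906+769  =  1675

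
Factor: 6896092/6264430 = 2^1*5^( - 1) *7^1*246289^1*626443^( -1)= 3448046/3132215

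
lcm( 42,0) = 0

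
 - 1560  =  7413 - 8973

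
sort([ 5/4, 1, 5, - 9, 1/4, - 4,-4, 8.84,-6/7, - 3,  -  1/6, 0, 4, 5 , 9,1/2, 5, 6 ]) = [  -  9, - 4,-4, - 3, - 6/7, - 1/6,0, 1/4,1/2,1,5/4 , 4,  5 , 5, 5,6,8.84, 9 ] 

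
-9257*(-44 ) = 407308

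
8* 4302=34416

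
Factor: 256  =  2^8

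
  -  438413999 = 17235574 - 455649573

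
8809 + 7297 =16106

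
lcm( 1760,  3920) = 86240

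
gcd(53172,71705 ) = 1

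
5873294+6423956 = 12297250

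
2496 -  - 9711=12207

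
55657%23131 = 9395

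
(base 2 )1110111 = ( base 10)119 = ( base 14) 87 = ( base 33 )3k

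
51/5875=51/5875 = 0.01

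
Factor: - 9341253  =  -3^2*1037917^1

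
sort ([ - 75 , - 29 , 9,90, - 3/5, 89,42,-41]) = [ - 75 , - 41,  -  29, - 3/5,9, 42, 89,90]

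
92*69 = 6348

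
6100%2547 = 1006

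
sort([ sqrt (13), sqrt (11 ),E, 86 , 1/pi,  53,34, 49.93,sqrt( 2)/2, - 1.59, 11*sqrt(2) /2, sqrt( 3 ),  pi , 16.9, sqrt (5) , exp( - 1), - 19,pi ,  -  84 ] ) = [-84, - 19,  -  1.59, 1/pi, exp( - 1),sqrt ( 2)/2, sqrt(3), sqrt( 5),E,  pi , pi, sqrt( 11),  sqrt(13),  11*sqrt( 2)/2, 16.9, 34, 49.93,53, 86 ]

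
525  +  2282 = 2807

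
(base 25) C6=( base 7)615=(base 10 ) 306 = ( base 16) 132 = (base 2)100110010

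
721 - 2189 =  - 1468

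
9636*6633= 63915588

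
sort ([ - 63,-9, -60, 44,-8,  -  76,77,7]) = [-76,-63, - 60, - 9,  -  8,7,44, 77 ] 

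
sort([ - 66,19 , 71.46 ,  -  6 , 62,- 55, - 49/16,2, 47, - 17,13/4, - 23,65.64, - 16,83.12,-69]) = [ - 69, - 66,  -  55 , - 23, - 17, - 16, - 6, -49/16 , 2, 13/4 , 19,47 , 62 , 65.64,  71.46,83.12 ] 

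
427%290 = 137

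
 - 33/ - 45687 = 11/15229 = 0.00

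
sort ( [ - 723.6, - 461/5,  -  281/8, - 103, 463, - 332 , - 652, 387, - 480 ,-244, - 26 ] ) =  [ - 723.6, - 652,-480,- 332, - 244, - 103, - 461/5,  -  281/8,-26,387, 463] 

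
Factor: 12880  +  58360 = 71240 = 2^3*5^1*13^1 * 137^1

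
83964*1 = 83964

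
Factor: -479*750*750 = -269437500 = - 2^2*3^2*5^6*479^1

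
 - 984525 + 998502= 13977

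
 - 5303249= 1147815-6451064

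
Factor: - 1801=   -  1801^1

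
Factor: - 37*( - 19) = 19^1*37^1 = 703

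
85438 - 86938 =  - 1500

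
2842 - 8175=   -  5333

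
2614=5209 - 2595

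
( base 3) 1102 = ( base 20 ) 1I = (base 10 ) 38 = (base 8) 46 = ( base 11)35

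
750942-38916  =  712026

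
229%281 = 229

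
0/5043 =0  =  0.00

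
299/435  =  299/435 = 0.69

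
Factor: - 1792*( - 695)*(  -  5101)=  - 6352989440 = -  2^8 * 5^1* 7^1*139^1*5101^1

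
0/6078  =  0 =0.00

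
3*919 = 2757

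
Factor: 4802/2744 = 2^(-2) * 7^1 = 7/4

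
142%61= 20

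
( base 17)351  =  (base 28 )161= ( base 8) 1671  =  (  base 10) 953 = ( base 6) 4225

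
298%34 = 26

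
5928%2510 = 908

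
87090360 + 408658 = 87499018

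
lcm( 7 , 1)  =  7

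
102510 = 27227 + 75283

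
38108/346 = 110 + 24/173  =  110.14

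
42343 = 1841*23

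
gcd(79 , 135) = 1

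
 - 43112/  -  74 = 21556/37 = 582.59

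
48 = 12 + 36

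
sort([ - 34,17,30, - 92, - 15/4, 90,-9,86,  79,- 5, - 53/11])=[ - 92, - 34, - 9, - 5, - 53/11 , - 15/4, 17, 30,  79,86, 90]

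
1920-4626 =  -2706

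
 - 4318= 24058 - 28376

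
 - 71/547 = -71/547 = -  0.13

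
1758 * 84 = 147672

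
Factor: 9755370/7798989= 2^1*3^2 * 5^1*11^(  -  1)*36131^1*236333^( - 1 ) =3251790/2599663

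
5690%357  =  335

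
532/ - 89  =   - 6  +  2/89 = - 5.98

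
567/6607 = 567/6607 = 0.09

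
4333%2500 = 1833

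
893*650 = 580450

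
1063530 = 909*1170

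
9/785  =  9/785 = 0.01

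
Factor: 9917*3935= 5^1*47^1*211^1 * 787^1 = 39023395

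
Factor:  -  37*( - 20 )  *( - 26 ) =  -2^3 * 5^1*13^1*37^1 = - 19240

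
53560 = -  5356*(-10)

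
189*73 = 13797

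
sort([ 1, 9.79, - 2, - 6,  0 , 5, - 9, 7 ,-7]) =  [-9,- 7,-6, - 2,0, 1, 5, 7, 9.79 ]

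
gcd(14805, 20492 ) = 47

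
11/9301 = 11/9301 =0.00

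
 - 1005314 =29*( - 34666) 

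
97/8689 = 97/8689 =0.01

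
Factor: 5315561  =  5315561^1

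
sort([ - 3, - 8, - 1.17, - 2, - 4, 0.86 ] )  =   [-8, - 4, - 3 , - 2,-1.17, 0.86 ]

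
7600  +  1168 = 8768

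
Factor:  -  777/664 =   -  2^( - 3 ) * 3^1*7^1*37^1*83^( - 1) 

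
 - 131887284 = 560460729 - 692348013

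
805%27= 22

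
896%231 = 203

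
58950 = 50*1179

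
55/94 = 55/94 = 0.59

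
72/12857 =72/12857 = 0.01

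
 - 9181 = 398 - 9579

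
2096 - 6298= - 4202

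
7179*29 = 208191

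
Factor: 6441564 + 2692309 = 9133873   =  7^1*109^1*11971^1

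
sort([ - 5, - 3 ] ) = [-5, - 3]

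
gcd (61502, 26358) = 8786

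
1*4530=4530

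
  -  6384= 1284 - 7668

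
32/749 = 32/749 = 0.04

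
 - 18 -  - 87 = 69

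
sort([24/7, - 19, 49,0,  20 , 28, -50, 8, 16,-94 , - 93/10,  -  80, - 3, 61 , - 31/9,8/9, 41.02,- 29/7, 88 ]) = [  -  94,  -  80,-50,  -  19, - 93/10, - 29/7,-31/9,-3, 0 , 8/9, 24/7, 8, 16 , 20, 28 , 41.02,49, 61, 88 ] 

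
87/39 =2 + 3/13 = 2.23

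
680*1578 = 1073040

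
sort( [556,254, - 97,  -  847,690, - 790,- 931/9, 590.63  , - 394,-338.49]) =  [ - 847, - 790, - 394, - 338.49 , - 931/9,-97 , 254, 556,590.63,690]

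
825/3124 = 75/284= 0.26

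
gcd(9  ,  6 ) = 3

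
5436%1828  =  1780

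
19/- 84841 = - 1 + 84822/84841 = - 0.00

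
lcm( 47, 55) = 2585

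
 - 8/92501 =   -  8/92501   =  -  0.00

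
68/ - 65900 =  -1+16458/16475 =- 0.00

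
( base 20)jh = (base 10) 397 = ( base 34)BN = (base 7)1105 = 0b110001101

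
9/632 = 9/632 =0.01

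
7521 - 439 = 7082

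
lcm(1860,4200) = 130200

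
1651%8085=1651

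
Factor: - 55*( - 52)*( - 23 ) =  -65780 = - 2^2*5^1*11^1 *13^1 * 23^1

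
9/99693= 1/11077 =0.00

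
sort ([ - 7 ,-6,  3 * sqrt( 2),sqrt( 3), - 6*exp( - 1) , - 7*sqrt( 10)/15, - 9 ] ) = [ - 9,-7,- 6, - 6*exp( - 1),-7 * sqrt(10 )/15, sqrt( 3), 3*sqrt( 2 ) ] 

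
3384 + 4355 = 7739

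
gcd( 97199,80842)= 1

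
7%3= 1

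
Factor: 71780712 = 2^3*3^1 * 139^1*21517^1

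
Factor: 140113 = 167^1*839^1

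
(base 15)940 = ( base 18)67f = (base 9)2766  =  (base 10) 2085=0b100000100101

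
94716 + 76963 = 171679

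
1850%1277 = 573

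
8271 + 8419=16690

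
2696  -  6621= -3925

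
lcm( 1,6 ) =6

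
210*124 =26040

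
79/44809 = 79/44809 = 0.00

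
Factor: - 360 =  - 2^3*3^2*5^1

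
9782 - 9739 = 43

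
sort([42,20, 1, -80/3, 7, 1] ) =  [-80/3, 1,1,7,20, 42 ] 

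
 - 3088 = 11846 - 14934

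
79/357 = 79/357 = 0.22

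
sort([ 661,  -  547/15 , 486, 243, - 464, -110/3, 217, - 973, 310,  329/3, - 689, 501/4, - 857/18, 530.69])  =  [ - 973, - 689, - 464, - 857/18, - 110/3, - 547/15,  329/3, 501/4, 217, 243, 310, 486,530.69, 661]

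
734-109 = 625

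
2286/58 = 1143/29 = 39.41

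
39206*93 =3646158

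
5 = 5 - 0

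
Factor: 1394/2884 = 2^(  -  1)*7^( - 1) *17^1 * 41^1*103^( - 1 ) = 697/1442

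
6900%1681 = 176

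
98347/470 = 98347/470 = 209.25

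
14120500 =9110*1550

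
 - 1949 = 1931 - 3880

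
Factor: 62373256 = 2^3 * 11^1*127^1*5581^1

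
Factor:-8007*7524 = -60244668 = - 2^2*3^3*11^1*17^1 * 19^1*157^1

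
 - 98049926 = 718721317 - 816771243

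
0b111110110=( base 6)2154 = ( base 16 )1f6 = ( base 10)502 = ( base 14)27c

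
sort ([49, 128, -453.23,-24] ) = [  -  453.23,-24,  49,128] 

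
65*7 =455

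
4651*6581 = 30608231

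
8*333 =2664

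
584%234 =116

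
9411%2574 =1689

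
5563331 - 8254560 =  - 2691229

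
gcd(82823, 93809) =1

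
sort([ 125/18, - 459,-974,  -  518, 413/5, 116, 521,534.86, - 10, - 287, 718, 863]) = [ -974, - 518, - 459,  -  287  , - 10, 125/18, 413/5,116,  521 , 534.86, 718, 863]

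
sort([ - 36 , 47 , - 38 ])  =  [ -38, - 36 , 47] 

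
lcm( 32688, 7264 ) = 65376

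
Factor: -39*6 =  - 234 =- 2^1*3^2*13^1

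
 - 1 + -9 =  - 10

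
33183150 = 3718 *8925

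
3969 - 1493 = 2476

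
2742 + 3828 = 6570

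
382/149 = 382/149  =  2.56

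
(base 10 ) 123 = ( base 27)4F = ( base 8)173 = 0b1111011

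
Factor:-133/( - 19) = 7^1  =  7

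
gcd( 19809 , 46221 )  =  6603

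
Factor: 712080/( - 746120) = - 774/811=- 2^1  *3^2*43^1*811^( - 1)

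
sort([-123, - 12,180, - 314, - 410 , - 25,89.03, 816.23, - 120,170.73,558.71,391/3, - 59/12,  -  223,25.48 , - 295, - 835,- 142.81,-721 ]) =[  -  835, - 721, - 410, - 314, - 295,-223 , - 142.81,-123, - 120, - 25, - 12, - 59/12, 25.48,89.03,391/3,170.73,180 , 558.71,816.23] 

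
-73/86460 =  - 73/86460 = -0.00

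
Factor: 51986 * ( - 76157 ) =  - 3959097802 = - 2^1*11^1*17^1*139^1*76157^1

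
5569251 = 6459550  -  890299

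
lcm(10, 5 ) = 10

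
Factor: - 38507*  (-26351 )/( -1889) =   -  7^1*13^1*1889^( - 1) * 2027^1*5501^1  =  - 1014697957/1889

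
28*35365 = 990220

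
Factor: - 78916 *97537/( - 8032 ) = 1924307473/2008 = 2^( - 3) * 11^1 * 109^1*181^1 * 251^( - 1 )*  8867^1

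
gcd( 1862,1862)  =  1862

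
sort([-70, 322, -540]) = [  -  540,-70 , 322 ]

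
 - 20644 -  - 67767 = 47123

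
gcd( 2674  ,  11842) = 382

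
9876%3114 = 534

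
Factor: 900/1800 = 1/2 =2^( - 1)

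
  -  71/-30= 71/30= 2.37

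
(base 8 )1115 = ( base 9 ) 724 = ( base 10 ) 589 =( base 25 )NE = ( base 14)301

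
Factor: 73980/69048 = 15/14=2^( - 1 ) * 3^1 * 5^1 * 7^( - 1) 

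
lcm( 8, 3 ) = 24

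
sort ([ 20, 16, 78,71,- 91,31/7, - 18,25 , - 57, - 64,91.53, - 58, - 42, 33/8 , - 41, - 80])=[ - 91,  -  80, - 64, - 58,-57, - 42, - 41, - 18,33/8 , 31/7,16,20,25,71,78,91.53 ] 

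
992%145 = 122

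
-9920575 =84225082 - 94145657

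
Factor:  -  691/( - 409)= 409^(-1 )*691^1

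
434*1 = 434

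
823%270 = 13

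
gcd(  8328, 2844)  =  12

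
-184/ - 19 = 9 + 13/19 =9.68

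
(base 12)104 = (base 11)125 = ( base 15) 9D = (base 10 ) 148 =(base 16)94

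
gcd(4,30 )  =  2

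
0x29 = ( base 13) 32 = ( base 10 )41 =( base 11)38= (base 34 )17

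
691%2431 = 691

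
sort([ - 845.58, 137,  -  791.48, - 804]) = [-845.58, - 804 ,-791.48, 137 ] 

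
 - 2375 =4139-6514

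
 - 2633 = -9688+7055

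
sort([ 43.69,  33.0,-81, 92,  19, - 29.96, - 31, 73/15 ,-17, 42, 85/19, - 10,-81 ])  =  [ - 81, - 81,-31,-29.96, - 17, - 10, 85/19,  73/15, 19,  33.0 , 42, 43.69,92]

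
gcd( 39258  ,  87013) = 1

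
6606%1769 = 1299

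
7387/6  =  7387/6 = 1231.17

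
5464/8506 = 2732/4253  =  0.64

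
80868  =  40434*2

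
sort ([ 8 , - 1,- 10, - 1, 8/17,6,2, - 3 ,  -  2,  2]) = [ - 10, - 3 , - 2,-1, - 1,8/17, 2,  2, 6 , 8] 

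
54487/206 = 264 + 1/2 =264.50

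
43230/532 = 81 + 69/266 = 81.26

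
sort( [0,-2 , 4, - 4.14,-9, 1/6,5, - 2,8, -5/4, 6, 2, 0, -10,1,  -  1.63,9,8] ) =[ - 10,  -  9, - 4.14,-2, - 2, - 1.63, - 5/4,0, 0 , 1/6,1,2, 4 , 5,  6, 8,8, 9]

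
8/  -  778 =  - 1 + 385/389 = -0.01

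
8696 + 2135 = 10831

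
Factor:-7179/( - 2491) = 3^1 * 47^(  -  1)*53^( - 1 )*2393^1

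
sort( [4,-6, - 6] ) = [-6, - 6, 4 ]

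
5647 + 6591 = 12238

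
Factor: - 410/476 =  - 2^(  -  1)*5^1*7^ ( - 1)*17^( - 1 )*41^1 = -205/238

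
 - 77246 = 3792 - 81038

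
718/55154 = 359/27577 = 0.01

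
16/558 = 8/279 = 0.03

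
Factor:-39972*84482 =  - 2^3*3^1*53^1*797^1*3331^1 = - 3376914504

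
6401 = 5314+1087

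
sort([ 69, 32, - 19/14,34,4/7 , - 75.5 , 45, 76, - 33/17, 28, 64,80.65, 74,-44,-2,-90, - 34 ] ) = [-90, - 75.5,-44, - 34, - 2 , - 33/17 ,  -  19/14,4/7, 28,  32, 34,  45,64, 69,  74,76,80.65]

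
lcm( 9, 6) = 18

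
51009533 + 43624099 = 94633632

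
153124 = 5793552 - 5640428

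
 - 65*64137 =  - 4168905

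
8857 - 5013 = 3844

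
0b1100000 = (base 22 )48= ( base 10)96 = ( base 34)2s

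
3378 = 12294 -8916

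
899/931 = 899/931=0.97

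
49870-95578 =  - 45708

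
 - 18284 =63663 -81947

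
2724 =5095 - 2371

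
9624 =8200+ 1424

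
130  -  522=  - 392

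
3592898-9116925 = -5524027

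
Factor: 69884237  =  4871^1*14347^1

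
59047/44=1341 + 43/44 = 1341.98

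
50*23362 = 1168100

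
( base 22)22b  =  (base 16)3ff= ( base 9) 1356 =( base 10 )1023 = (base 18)32F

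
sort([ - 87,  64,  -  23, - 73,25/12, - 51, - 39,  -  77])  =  [-87, - 77, - 73, - 51,-39, - 23,  25/12, 64]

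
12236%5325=1586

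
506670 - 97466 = 409204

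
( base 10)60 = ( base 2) 111100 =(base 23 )2e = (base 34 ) 1Q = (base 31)1T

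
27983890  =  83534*335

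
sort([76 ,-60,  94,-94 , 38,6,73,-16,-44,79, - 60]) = [ - 94,-60,-60,-44,- 16,6,  38,  73,76 , 79,94]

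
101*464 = 46864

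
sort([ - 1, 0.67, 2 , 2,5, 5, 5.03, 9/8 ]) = [- 1, 0.67, 9/8, 2, 2,5, 5  ,  5.03 ]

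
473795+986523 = 1460318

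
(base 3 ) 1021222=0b1110110000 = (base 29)13g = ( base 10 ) 944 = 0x3b0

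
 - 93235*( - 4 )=372940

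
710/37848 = 355/18924 = 0.02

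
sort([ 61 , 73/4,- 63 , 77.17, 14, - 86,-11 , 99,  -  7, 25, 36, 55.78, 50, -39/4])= [-86, - 63, - 11, - 39/4, - 7,14 , 73/4, 25,36,50,55.78, 61,77.17, 99 ]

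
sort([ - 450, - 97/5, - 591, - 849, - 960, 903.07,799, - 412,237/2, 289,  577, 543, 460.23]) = [ - 960,  -  849, - 591, -450, - 412, - 97/5,237/2, 289,460.23, 543,577 , 799, 903.07 ] 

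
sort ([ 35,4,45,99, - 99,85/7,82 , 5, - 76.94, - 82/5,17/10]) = [ - 99 ,-76.94, - 82/5,17/10, 4, 5,85/7, 35, 45,82, 99]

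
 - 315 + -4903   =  -5218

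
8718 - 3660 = 5058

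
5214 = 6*869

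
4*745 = 2980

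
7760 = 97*80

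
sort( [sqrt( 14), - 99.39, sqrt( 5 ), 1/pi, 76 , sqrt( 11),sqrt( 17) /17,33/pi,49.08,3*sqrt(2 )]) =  [ - 99.39,sqrt( 17 )/17,1/pi,sqrt(5 ), sqrt( 11),sqrt( 14 ), 3*sqrt(2),33/pi,49.08 , 76]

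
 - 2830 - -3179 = 349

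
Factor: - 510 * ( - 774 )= 394740= 2^2 * 3^3  *5^1 * 17^1  *  43^1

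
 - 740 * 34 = - 25160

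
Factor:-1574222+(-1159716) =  - 2733938 = - 2^1*109^1 * 12541^1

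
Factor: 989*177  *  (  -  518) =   -  2^1*3^1*7^1*23^1*37^1*43^1*59^1=-90677454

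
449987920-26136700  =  423851220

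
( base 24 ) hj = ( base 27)fm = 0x1ab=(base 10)427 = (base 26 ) gb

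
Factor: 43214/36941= 2^1*31^1*53^ (-1 )= 62/53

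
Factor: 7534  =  2^1*3767^1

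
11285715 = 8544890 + 2740825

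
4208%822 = 98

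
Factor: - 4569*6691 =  - 3^1*1523^1*6691^1 = - 30571179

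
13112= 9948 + 3164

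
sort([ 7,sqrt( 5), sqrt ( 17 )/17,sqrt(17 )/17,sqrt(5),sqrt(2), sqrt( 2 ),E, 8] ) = [ sqrt(17 ) /17,sqrt(17 )/17, sqrt( 2), sqrt(2), sqrt( 5),sqrt(5),  E,7,8]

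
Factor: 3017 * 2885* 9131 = 5^1*7^1*23^1*397^1*431^1*577^1 = 79476634895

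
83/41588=83/41588 =0.00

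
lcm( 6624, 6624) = 6624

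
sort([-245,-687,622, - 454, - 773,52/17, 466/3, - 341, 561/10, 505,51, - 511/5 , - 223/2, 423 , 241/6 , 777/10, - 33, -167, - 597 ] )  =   [ - 773, - 687, - 597,-454, - 341, - 245, - 167,-223/2, - 511/5, - 33,52/17, 241/6, 51, 561/10, 777/10,466/3, 423,505, 622]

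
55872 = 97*576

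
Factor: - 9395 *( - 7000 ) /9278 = 2^2*5^4*7^1*1879^1*4639^( - 1 )  =  32882500/4639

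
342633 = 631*543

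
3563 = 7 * 509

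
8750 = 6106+2644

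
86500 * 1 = 86500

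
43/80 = 43/80 = 0.54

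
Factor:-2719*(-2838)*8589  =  66277207458=2^1*3^2*7^1*11^1 * 43^1 * 409^1*2719^1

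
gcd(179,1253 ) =179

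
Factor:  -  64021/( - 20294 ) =877/278 =2^( - 1)*139^( - 1) *877^1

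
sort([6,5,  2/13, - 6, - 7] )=[ - 7 , - 6, 2/13,5,6 ]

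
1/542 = 1/542 = 0.00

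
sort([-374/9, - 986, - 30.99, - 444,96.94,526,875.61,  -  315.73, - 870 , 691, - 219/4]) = [ - 986, - 870, - 444, - 315.73,  -  219/4,- 374/9, - 30.99 , 96.94,526, 691, 875.61] 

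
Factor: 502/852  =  251/426  =  2^( - 1)*3^( - 1) * 71^(  -  1 )*251^1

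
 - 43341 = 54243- 97584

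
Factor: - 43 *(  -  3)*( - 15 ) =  - 3^2*5^1 * 43^1= - 1935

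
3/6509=3/6509 = 0.00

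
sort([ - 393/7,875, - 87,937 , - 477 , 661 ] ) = [  -  477,- 87, - 393/7,  661, 875,937] 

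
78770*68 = 5356360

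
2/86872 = 1/43436 =0.00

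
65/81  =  65/81=   0.80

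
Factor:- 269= - 269^1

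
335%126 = 83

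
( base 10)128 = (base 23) 5D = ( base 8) 200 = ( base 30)48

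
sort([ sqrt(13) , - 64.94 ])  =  [-64.94,sqrt ( 13 )] 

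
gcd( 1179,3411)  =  9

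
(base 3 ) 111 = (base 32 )D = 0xD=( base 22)d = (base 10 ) 13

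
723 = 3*241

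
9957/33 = 3319/11= 301.73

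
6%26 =6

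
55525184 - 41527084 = 13998100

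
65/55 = 13/11 = 1.18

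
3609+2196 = 5805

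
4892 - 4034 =858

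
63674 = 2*31837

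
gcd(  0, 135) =135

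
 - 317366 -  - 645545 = 328179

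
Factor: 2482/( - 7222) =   -  1241/3611 = -17^1*23^ ( - 1)*73^1*157^(- 1 )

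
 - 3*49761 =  - 149283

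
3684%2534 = 1150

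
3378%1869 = 1509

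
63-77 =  - 14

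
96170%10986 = 8282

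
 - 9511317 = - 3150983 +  - 6360334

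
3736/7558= 1868/3779  =  0.49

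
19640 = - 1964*( - 10)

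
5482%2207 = 1068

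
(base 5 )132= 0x2a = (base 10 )42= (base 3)1120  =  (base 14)30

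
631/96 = 6 + 55/96  =  6.57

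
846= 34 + 812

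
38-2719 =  - 2681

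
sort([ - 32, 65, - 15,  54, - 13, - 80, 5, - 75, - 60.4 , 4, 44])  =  [ - 80 , - 75, - 60.4, - 32,-15, - 13,4, 5,  44,54, 65]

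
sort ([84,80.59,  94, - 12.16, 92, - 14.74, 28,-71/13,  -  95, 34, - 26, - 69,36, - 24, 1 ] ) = [- 95, - 69,-26, - 24, - 14.74,-12.16, - 71/13, 1,28,34,36, 80.59, 84, 92,94 ] 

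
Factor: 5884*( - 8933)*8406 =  - 441834255432 =- 2^3*3^2*467^1 *1471^1*8933^1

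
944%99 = 53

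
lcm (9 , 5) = 45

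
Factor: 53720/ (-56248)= - 85/89 = -  5^1*17^1*89^( -1)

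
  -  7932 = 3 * (  -  2644 )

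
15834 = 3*5278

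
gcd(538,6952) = 2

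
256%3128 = 256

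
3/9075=1/3025= 0.00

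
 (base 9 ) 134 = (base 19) 5h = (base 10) 112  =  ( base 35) 37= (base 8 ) 160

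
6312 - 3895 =2417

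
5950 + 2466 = 8416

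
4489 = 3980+509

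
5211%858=63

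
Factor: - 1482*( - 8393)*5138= 2^2*3^1*7^2*11^1*13^1*19^1*109^1  *  367^1  =  63908632788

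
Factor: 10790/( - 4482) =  - 3^(  -  3) * 5^1 *13^1 = -65/27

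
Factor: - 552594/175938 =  - 71^ (-1)*223^1= - 223/71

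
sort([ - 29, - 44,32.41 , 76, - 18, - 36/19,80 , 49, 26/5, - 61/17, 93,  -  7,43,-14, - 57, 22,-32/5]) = [ - 57, - 44, - 29,-18, -14, - 7, - 32/5,-61/17,  -  36/19,  26/5, 22,32.41, 43, 49,76, 80, 93] 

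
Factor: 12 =2^2*3^1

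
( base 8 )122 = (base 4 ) 1102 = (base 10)82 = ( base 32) 2i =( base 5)312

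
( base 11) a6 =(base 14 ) 84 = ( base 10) 116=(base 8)164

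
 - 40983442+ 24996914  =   - 15986528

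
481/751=481/751 = 0.64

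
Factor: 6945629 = 197^1*35257^1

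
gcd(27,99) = 9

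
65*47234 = 3070210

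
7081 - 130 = 6951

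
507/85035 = 169/28345 = 0.01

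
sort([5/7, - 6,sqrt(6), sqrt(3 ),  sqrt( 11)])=[ - 6,5/7,sqrt( 3),sqrt(6), sqrt( 11 ) ]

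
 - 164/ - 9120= 41/2280=0.02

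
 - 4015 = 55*(-73)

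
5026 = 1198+3828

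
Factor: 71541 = 3^2*7949^1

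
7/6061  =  7/6061= 0.00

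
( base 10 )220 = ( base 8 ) 334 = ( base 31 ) 73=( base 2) 11011100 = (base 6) 1004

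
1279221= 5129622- 3850401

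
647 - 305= 342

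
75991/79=961 + 72/79 = 961.91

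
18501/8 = 2312 + 5/8 = 2312.62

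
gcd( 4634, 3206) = 14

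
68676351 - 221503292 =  - 152826941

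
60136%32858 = 27278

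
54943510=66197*830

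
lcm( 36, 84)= 252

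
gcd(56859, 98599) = 1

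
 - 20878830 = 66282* (- 315 ) 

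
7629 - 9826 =-2197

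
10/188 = 5/94 = 0.05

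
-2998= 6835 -9833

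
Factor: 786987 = 3^2*87443^1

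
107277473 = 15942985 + 91334488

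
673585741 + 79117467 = 752703208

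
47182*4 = 188728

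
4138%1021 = 54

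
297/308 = 27/28  =  0.96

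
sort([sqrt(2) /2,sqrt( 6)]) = [ sqrt ( 2 )/2, sqrt( 6)] 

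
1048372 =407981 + 640391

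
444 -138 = 306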